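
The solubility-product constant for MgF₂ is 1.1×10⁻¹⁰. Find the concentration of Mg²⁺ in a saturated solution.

3.0×10⁻⁴ M

MgF₂(s) ⇌ Mg²⁺(aq) + 2 F⁻(aq)
If s mol/L of MgF₂ dissolves, [Mg²⁺] = s and [F⁻] = 2s.
Ksp = [Mg²⁺][F⁻]^2 = s · (2s)^2 = 4s^3 = 1.1×10⁻¹⁰
s = 3.0×10⁻⁴ mol L⁻¹
[Mg²⁺] = s = 3.0×10⁻⁴ mol L⁻¹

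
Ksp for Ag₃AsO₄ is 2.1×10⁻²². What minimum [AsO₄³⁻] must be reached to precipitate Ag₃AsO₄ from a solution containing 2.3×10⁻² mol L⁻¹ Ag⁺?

A salt starts to precipitate once the ion product Q reaches its Ksp.
Ag₃AsO₄(s) ⇌ 3 Ag⁺(aq) + AsO₄³⁻(aq)
Ksp = [Ag⁺]^3[AsO₄³⁻] = [AsO₄³⁻](2.3×10⁻²)^3
[AsO₄³⁻] = 2.1×10⁻²² / (2.3×10⁻²)^3 = 1.7×10⁻¹⁷
[AsO₄³⁻] = 1.7×10⁻¹⁷ mol L⁻¹

1.7×10⁻¹⁷ M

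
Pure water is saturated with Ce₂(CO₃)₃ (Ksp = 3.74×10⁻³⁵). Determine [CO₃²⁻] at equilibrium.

1.53×10⁻⁷ M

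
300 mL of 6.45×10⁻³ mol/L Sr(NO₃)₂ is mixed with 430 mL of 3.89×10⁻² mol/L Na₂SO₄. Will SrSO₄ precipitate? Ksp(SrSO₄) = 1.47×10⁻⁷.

Yes

The combined volume is 730 mL.
[Sr²⁺] = (6.45×10⁻³)(300)/730 = 2.65×10⁻³ mol/L
[SO₄²⁻] = (3.89×10⁻²)(430)/730 = 2.29×10⁻² mol/L
Q = [Sr²⁺][SO₄²⁻] = 6.07×10⁻⁵
Because Q > Ksp (6.07×10⁻⁵ vs 1.47×10⁻⁷), a precipitate of SrSO₄ forms.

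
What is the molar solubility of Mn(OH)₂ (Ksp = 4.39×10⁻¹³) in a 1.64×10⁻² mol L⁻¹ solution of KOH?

Mn(OH)₂(s) ⇌ Mn²⁺(aq) + 2 OH⁻(aq)
Let s be the solubility of Mn(OH)₂ here. The common ion gives [OH⁻] ≈ 1.64×10⁻² mol L⁻¹, and [Mn²⁺] = s.
Ksp = [Mn²⁺][OH⁻]^2 = s(1.64×10⁻²)^2
s = 4.39×10⁻¹³ / (1.64×10⁻²)^2 = 1.63×10⁻⁹
s = 1.63×10⁻⁹ mol L⁻¹

1.63×10⁻⁹ M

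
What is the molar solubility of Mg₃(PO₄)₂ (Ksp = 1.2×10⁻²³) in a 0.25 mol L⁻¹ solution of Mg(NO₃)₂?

Mg₃(PO₄)₂(s) ⇌ 3 Mg²⁺(aq) + 2 PO₄³⁻(aq)
The solution already contains Mg²⁺ at 0.25 mol L⁻¹. Let s be the molar solubility of Mg₃(PO₄)₂.
[Mg²⁺] ≈ 0.25 mol L⁻¹ (common ion dominates); [PO₄³⁻] = 2s.
Ksp = [Mg²⁺]^3[PO₄³⁻]^2 = (0.25)^3(2s)^2
(2s)^2 = 1.2×10⁻²³ / (0.25)^3 = 7.7×10⁻²²
s = 1.4×10⁻¹¹ mol L⁻¹

1.4×10⁻¹¹ M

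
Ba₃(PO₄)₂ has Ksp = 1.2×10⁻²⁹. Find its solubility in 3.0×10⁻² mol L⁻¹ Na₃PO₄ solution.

7.9×10⁻¹⁰ M

Ba₃(PO₄)₂(s) ⇌ 3 Ba²⁺(aq) + 2 PO₄³⁻(aq)
Let s be the solubility of Ba₃(PO₄)₂ here. The common ion gives [PO₄³⁻] ≈ 3.0×10⁻² mol L⁻¹, and [Ba²⁺] = 3s.
Ksp = [Ba²⁺]^3[PO₄³⁻]^2 = (3s)^3(3.0×10⁻²)^2
(3s)^3 = 1.2×10⁻²⁹ / (3.0×10⁻²)^2 = 1.3×10⁻²⁶
s = 7.9×10⁻¹⁰ mol L⁻¹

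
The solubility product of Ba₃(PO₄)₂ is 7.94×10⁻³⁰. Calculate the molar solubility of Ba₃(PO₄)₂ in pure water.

Ba₃(PO₄)₂(s) ⇌ 3 Ba²⁺(aq) + 2 PO₄³⁻(aq)
Let s be the molar solubility. Then [Ba²⁺] = 3s and [PO₄³⁻] = 2s.
Ksp = [Ba²⁺]^3[PO₄³⁻]^2 = (3s)^3 · (2s)^2 = 108s^5
108s^5 = 7.94×10⁻³⁰  ⇒  s^5 = 7.35×10⁻³²
s = (7.35×10⁻³²)^(1/5) = 5.93×10⁻⁷ mol L⁻¹

5.93×10⁻⁷ M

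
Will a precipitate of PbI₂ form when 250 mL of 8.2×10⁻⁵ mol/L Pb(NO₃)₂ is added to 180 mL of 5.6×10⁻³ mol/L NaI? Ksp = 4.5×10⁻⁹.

No

Total volume after mixing = 250 + 180 = 430 mL.
[Pb²⁺] = (8.2×10⁻⁵)(250)/430 = 4.8×10⁻⁵ mol/L
[I⁻] = (5.6×10⁻³)(180)/430 = 2.3×10⁻³ mol/L
Q = [Pb²⁺][I⁻]^2 = 2.6×10⁻¹⁰
Since Q (2.6×10⁻¹⁰) is less than Ksp (4.5×10⁻⁹), no PbI₂ precipitates.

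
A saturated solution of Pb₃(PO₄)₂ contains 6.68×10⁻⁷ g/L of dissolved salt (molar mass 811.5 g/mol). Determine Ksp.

Ksp = 4.08×10⁻⁴⁴

Convert to molarity: s = 6.68×10⁻⁷ / 811.5 = 8.2317×10⁻¹⁰ mol/L
Pb₃(PO₄)₂(s) ⇌ 3 Pb²⁺(aq) + 2 PO₄³⁻(aq)
If s mol/L of Pb₃(PO₄)₂ dissolves, [Pb²⁺] = 3s and [PO₄³⁻] = 2s.
Ksp = [Pb²⁺]^3[PO₄³⁻]^2 = (3s)^3 · (2s)^2 = 108s^5
Ksp = 108 × (8.2317×10⁻¹⁰)^5 = 4.08×10⁻⁴⁴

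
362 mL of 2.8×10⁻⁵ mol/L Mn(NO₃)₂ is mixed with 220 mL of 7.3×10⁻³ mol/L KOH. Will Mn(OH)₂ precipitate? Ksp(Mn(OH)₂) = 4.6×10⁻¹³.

Yes

Total volume after mixing = 362 + 220 = 582 mL.
[Mn²⁺] = (2.8×10⁻⁵)(362)/582 = 1.7×10⁻⁵ mol/L
[OH⁻] = (7.3×10⁻³)(220)/582 = 2.8×10⁻³ mol/L
Q = [Mn²⁺][OH⁻]^2 = 1.3×10⁻¹⁰
Q = 1.3×10⁻¹⁰ > Ksp = 4.6×10⁻¹³, so the solution is supersaturated and Mn(OH)₂ precipitates.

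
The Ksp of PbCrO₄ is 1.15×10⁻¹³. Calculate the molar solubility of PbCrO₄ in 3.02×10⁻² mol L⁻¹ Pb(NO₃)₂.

3.81×10⁻¹² M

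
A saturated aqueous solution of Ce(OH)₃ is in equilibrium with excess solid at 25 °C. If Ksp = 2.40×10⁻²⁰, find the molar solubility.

5.46×10⁻⁶ M

Ce(OH)₃(s) ⇌ Ce³⁺(aq) + 3 OH⁻(aq)
If s mol/L of Ce(OH)₃ dissolves, [Ce³⁺] = s and [OH⁻] = 3s.
Ksp = [Ce³⁺][OH⁻]^3 = s · (3s)^3 = 27s^4
27s^4 = 2.40×10⁻²⁰  ⇒  s^4 = 8.89×10⁻²²
s = 5.46×10⁻⁶ M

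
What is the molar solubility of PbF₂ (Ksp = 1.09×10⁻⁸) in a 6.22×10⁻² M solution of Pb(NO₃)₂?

2.09×10⁻⁴ M

PbF₂(s) ⇌ Pb²⁺(aq) + 2 F⁻(aq)
Pb²⁺ is already present at 6.22×10⁻² M. If s mol/L of PbF₂ dissolves, [F⁻] = 2s while [Pb²⁺] ≈ 6.22×10⁻² M.
Ksp = [Pb²⁺][F⁻]^2 = (6.22×10⁻²)(2s)^2
(2s)^2 = 1.09×10⁻⁸ / (6.22×10⁻²) = 1.75×10⁻⁷
s = 2.09×10⁻⁴ M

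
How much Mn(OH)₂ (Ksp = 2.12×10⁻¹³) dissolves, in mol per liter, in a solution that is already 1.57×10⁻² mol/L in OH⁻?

8.60×10⁻¹⁰ M

Mn(OH)₂(s) ⇌ Mn²⁺(aq) + 2 OH⁻(aq)
With OH⁻ already at 1.57×10⁻² mol/L and s small, take [OH⁻] ≈ 1.57×10⁻² mol/L and [Mn²⁺] = s.
Ksp = [Mn²⁺][OH⁻]^2 = s(1.57×10⁻²)^2
s = 2.12×10⁻¹³ / (1.57×10⁻²)^2 = 8.60×10⁻¹⁰
s = 8.60×10⁻¹⁰ mol/L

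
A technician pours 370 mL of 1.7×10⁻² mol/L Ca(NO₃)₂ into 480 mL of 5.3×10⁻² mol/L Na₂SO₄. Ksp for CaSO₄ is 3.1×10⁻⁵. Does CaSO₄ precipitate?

The combined volume is 850 mL.
[Ca²⁺] = (1.7×10⁻²)(370)/850 = 7.4×10⁻³ mol/L
[SO₄²⁻] = (5.3×10⁻²)(480)/850 = 3.0×10⁻² mol/L
Q = [Ca²⁺][SO₄²⁻] = 2.2×10⁻⁴
Since Q (2.2×10⁻⁴) exceeds Ksp (3.1×10⁻⁵), CaSO₄ will precipitate.

Yes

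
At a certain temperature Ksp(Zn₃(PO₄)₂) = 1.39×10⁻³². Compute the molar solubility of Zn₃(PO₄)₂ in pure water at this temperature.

Zn₃(PO₄)₂(s) ⇌ 3 Zn²⁺(aq) + 2 PO₄³⁻(aq)
With molar solubility s: [Zn²⁺] = 3s, [PO₄³⁻] = 2s.
Ksp = [Zn²⁺]^3[PO₄³⁻]^2 = (3s)^3 · (2s)^2 = 108s^5
108s^5 = 1.39×10⁻³²  ⇒  s^5 = 1.29×10⁻³⁴
Taking the 5th root, s = 1.67×10⁻⁷ mol/L.

1.67×10⁻⁷ M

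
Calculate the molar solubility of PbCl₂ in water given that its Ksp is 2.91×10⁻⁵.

PbCl₂(s) ⇌ Pb²⁺(aq) + 2 Cl⁻(aq)
For each mole of PbCl₂ that dissolves per liter, [Pb²⁺] = s and [Cl⁻] = 2s; let s denote this solubility.
Ksp = [Pb²⁺][Cl⁻]^2 = s · (2s)^2 = 4s^3
4s^3 = 2.91×10⁻⁵  ⇒  s^3 = 7.28×10⁻⁶
s = 1.94×10⁻² mol L⁻¹

1.94×10⁻² M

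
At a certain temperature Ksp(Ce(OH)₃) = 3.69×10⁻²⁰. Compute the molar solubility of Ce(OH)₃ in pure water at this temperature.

6.08×10⁻⁶ M

Ce(OH)₃(s) ⇌ Ce³⁺(aq) + 3 OH⁻(aq)
With molar solubility s: [Ce³⁺] = s, [OH⁻] = 3s.
Ksp = [Ce³⁺][OH⁻]^3 = s · (3s)^3 = 27s^4
27s^4 = 3.69×10⁻²⁰  ⇒  s^4 = 1.37×10⁻²¹
Taking the 4th root, s = 6.08×10⁻⁶ mol L⁻¹.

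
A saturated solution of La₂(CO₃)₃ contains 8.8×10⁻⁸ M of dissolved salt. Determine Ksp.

La₂(CO₃)₃(s) ⇌ 2 La³⁺(aq) + 3 CO₃²⁻(aq)
Let s be the molar solubility. Then [La³⁺] = 2s and [CO₃²⁻] = 3s.
Ksp = [La³⁺]^2[CO₃²⁻]^3 = (2s)^2 · (3s)^3 = 108s^5
Ksp = 108 × (8.8×10⁻⁸)^5 = 5.7×10⁻³⁴

Ksp = 5.7×10⁻³⁴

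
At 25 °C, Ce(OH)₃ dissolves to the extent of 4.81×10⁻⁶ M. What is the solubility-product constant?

Ksp = 1.45×10⁻²⁰

Ce(OH)₃(s) ⇌ Ce³⁺(aq) + 3 OH⁻(aq)
Call the molar solubility s, so that [Ce³⁺] = s and [OH⁻] = 3s.
Ksp = [Ce³⁺][OH⁻]^3 = s · (3s)^3 = 27s^4
Ksp = 27 × (4.81×10⁻⁶)^4 = 1.45×10⁻²⁰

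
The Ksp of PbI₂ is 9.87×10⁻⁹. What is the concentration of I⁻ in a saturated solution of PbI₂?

PbI₂(s) ⇌ Pb²⁺(aq) + 2 I⁻(aq)
With molar solubility s: [Pb²⁺] = s, [I⁻] = 2s.
Ksp = [Pb²⁺][I⁻]^2 = s · (2s)^2 = 4s^3 = 9.87×10⁻⁹
s = 1.35×10⁻³ mol/L
[I⁻] = 2s = 2.70×10⁻³ mol/L

2.70×10⁻³ M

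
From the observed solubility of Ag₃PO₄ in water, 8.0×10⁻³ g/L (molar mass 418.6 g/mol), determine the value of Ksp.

Molar solubility s = (8.0×10⁻³ g/L) / (418.6 g/mol) = 1.911×10⁻⁵ mol/L
Ag₃PO₄(s) ⇌ 3 Ag⁺(aq) + PO₄³⁻(aq)
With molar solubility s: [Ag⁺] = 3s, [PO₄³⁻] = s.
Ksp = [Ag⁺]^3[PO₄³⁻] = (3s)^3 · s = 27s^4
Ksp = 27 × (1.911×10⁻⁵)^4 = 3.6×10⁻¹⁸

Ksp = 3.6×10⁻¹⁸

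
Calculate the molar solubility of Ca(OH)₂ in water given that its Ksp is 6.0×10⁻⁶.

Ca(OH)₂(s) ⇌ Ca²⁺(aq) + 2 OH⁻(aq)
For each mole of Ca(OH)₂ that dissolves per liter, [Ca²⁺] = s and [OH⁻] = 2s; let s denote this solubility.
Ksp = [Ca²⁺][OH⁻]^2 = s · (2s)^2 = 4s^3
4s^3 = 6.0×10⁻⁶  ⇒  s^3 = 1.5×10⁻⁶
Taking the 3rd root, s = 1.1×10⁻² M.

1.1×10⁻² M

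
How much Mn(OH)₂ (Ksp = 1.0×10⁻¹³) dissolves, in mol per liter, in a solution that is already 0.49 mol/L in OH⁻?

Mn(OH)₂(s) ⇌ Mn²⁺(aq) + 2 OH⁻(aq)
Let s be the solubility of Mn(OH)₂ here. The common ion gives [OH⁻] ≈ 0.49 mol/L, and [Mn²⁺] = s.
Ksp = [Mn²⁺][OH⁻]^2 = s(0.49)^2
s = 1.0×10⁻¹³ / (0.49)^2 = 4.2×10⁻¹³
s = 4.2×10⁻¹³ mol/L

4.2×10⁻¹³ M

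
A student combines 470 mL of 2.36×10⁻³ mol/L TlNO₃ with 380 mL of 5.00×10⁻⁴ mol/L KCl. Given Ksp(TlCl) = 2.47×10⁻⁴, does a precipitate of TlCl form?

No

The combined volume is 850 mL.
[Tl⁺] = (2.36×10⁻³)(470)/850 = 1.30×10⁻³ mol/L
[Cl⁻] = (5.00×10⁻⁴)(380)/850 = 2.24×10⁻⁴ mol/L
Q = [Tl⁺][Cl⁻] = 2.92×10⁻⁷
Q < Ksp (2.92×10⁻⁷ vs 2.47×10⁻⁴); the solution remains unsaturated and no precipitate forms.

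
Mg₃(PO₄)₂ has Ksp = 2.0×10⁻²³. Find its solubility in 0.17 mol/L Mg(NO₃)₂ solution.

Mg₃(PO₄)₂(s) ⇌ 3 Mg²⁺(aq) + 2 PO₄³⁻(aq)
Mg²⁺ is already present at 0.17 mol/L. If s mol/L of Mg₃(PO₄)₂ dissolves, [PO₄³⁻] = 2s while [Mg²⁺] ≈ 0.17 mol/L.
Ksp = [Mg²⁺]^3[PO₄³⁻]^2 = (0.17)^3(2s)^2
(2s)^2 = 2.0×10⁻²³ / (0.17)^3 = 4.1×10⁻²¹
s = 3.2×10⁻¹¹ mol/L

3.2×10⁻¹¹ M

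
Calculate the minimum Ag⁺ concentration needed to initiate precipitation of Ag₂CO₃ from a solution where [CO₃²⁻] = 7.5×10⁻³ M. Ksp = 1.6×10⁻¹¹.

4.6×10⁻⁵ M

Precipitation of each salt begins when its ion product equals Ksp.
Ag₂CO₃(s) ⇌ 2 Ag⁺(aq) + CO₃²⁻(aq)
Ksp = [Ag⁺]^2[CO₃²⁻] = [Ag⁺]^2(7.5×10⁻³)
[Ag⁺]^2 = 1.6×10⁻¹¹ / (7.5×10⁻³) = 2.1×10⁻⁹
[Ag⁺] = 4.6×10⁻⁵ M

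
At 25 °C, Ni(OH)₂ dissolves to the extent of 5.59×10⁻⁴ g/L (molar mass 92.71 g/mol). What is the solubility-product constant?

Ksp = 8.77×10⁻¹⁶

Convert to molarity: s = 5.59×10⁻⁴ / 92.71 = 6.0296×10⁻⁶ mol/L
Ni(OH)₂(s) ⇌ Ni²⁺(aq) + 2 OH⁻(aq)
Call the molar solubility s, so that [Ni²⁺] = s and [OH⁻] = 2s.
Ksp = [Ni²⁺][OH⁻]^2 = s · (2s)^2 = 4s^3
Ksp = 4 × (6.0296×10⁻⁶)^3 = 8.77×10⁻¹⁶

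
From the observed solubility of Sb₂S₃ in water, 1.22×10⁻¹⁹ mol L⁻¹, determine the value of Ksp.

Ksp = 2.92×10⁻⁹³

Sb₂S₃(s) ⇌ 2 Sb³⁺(aq) + 3 S²⁻(aq)
With molar solubility s: [Sb³⁺] = 2s, [S²⁻] = 3s.
Ksp = [Sb³⁺]^2[S²⁻]^3 = (2s)^2 · (3s)^3 = 108s^5
Ksp = 108 × (1.22×10⁻¹⁹)^5 = 2.92×10⁻⁹³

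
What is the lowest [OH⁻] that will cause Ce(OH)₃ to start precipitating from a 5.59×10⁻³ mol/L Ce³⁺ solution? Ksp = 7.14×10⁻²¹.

Precipitation begins when Q = Ksp.
Ce(OH)₃(s) ⇌ Ce³⁺(aq) + 3 OH⁻(aq)
Ksp = [Ce³⁺][OH⁻]^3 = [OH⁻]^3(5.59×10⁻³)
[OH⁻]^3 = 7.14×10⁻²¹ / (5.59×10⁻³) = 1.28×10⁻¹⁸
[OH⁻] = 1.08×10⁻⁶ mol/L

1.08×10⁻⁶ M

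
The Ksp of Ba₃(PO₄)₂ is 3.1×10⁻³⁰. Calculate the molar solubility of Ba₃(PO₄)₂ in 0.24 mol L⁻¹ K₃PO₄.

1.3×10⁻¹⁰ M

Ba₃(PO₄)₂(s) ⇌ 3 Ba²⁺(aq) + 2 PO₄³⁻(aq)
The solution already contains PO₄³⁻ at 0.24 mol L⁻¹. Let s be the molar solubility of Ba₃(PO₄)₂.
[PO₄³⁻] ≈ 0.24 mol L⁻¹ (common ion dominates); [Ba²⁺] = 3s.
Ksp = [Ba²⁺]^3[PO₄³⁻]^2 = (3s)^3(0.24)^2
(3s)^3 = 3.1×10⁻³⁰ / (0.24)^2 = 5.4×10⁻²⁹
s = 1.3×10⁻¹⁰ mol L⁻¹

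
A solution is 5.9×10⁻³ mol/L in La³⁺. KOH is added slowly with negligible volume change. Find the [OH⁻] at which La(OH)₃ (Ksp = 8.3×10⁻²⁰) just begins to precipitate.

2.4×10⁻⁶ M

Precipitation of each salt begins when its ion product equals Ksp.
La(OH)₃(s) ⇌ La³⁺(aq) + 3 OH⁻(aq)
Ksp = [La³⁺][OH⁻]^3 = [OH⁻]^3(5.9×10⁻³)
[OH⁻]^3 = 8.3×10⁻²⁰ / (5.9×10⁻³) = 1.4×10⁻¹⁷
[OH⁻] = 2.4×10⁻⁶ mol/L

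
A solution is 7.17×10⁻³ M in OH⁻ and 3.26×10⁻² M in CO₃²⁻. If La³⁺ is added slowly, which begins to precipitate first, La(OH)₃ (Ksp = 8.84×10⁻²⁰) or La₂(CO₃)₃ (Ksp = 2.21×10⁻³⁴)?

La₂(CO₃)₃

A salt starts to precipitate once the ion product Q reaches its Ksp.
For La(OH)₃: [La³⁺] = (Ksp/[OH⁻]^3) = 2.40×10⁻¹³ M
For La₂(CO₃)₃: [La³⁺] = (Ksp/[CO₃²⁻]^3)^(1/2) = 2.53×10⁻¹⁵ M
La₂(CO₃)₃ requires the lower [La³⁺], so it precipitates first.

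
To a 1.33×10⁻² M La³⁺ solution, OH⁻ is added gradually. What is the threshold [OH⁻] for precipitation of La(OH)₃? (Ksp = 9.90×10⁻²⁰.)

1.95×10⁻⁶ M

The threshold for precipitation is Q = Ksp.
La(OH)₃(s) ⇌ La³⁺(aq) + 3 OH⁻(aq)
Ksp = [La³⁺][OH⁻]^3 = [OH⁻]^3(1.33×10⁻²)
[OH⁻]^3 = 9.90×10⁻²⁰ / (1.33×10⁻²) = 7.44×10⁻¹⁸
[OH⁻] = 1.95×10⁻⁶ M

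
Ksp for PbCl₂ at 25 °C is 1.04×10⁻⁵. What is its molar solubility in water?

1.38×10⁻² M

PbCl₂(s) ⇌ Pb²⁺(aq) + 2 Cl⁻(aq)
For each mole of PbCl₂ that dissolves per liter, [Pb²⁺] = s and [Cl⁻] = 2s; let s denote this solubility.
Ksp = [Pb²⁺][Cl⁻]^2 = s · (2s)^2 = 4s^3
4s^3 = 1.04×10⁻⁵  ⇒  s^3 = 2.60×10⁻⁶
s = (2.60×10⁻⁶)^(1/3) = 1.38×10⁻² mol L⁻¹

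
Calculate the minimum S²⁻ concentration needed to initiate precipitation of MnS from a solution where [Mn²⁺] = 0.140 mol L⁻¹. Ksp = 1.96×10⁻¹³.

Precipitation of each salt begins when its ion product equals Ksp.
MnS(s) ⇌ Mn²⁺(aq) + S²⁻(aq)
Ksp = [Mn²⁺][S²⁻] = [S²⁻](0.140)
[S²⁻] = 1.96×10⁻¹³ / (0.140) = 1.40×10⁻¹²
[S²⁻] = 1.40×10⁻¹² mol L⁻¹

1.40×10⁻¹² M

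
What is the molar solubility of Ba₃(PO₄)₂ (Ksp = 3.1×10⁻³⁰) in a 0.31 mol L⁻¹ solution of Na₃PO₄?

1.1×10⁻¹⁰ M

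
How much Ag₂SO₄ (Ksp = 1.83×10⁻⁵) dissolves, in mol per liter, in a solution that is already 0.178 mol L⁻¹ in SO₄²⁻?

5.07×10⁻³ M

Ag₂SO₄(s) ⇌ 2 Ag⁺(aq) + SO₄²⁻(aq)
The solution already contains SO₄²⁻ at 0.178 mol L⁻¹. Let s be the molar solubility of Ag₂SO₄.
[SO₄²⁻] ≈ 0.178 mol L⁻¹ (common ion dominates); [Ag⁺] = 2s.
Ksp = [Ag⁺]^2[SO₄²⁻] = (2s)^2(0.178)
(2s)^2 = 1.83×10⁻⁵ / (0.178) = 1.03×10⁻⁴
s = 5.07×10⁻³ mol L⁻¹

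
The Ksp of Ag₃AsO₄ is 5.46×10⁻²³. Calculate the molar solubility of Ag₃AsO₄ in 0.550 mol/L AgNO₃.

Ag₃AsO₄(s) ⇌ 3 Ag⁺(aq) + AsO₄³⁻(aq)
Let s be the solubility of Ag₃AsO₄ here. The common ion gives [Ag⁺] ≈ 0.550 mol/L, and [AsO₄³⁻] = s.
Ksp = [Ag⁺]^3[AsO₄³⁻] = (0.550)^3s
s = 5.46×10⁻²³ / (0.550)^3 = 3.28×10⁻²²
s = 3.28×10⁻²² mol/L

3.28×10⁻²² M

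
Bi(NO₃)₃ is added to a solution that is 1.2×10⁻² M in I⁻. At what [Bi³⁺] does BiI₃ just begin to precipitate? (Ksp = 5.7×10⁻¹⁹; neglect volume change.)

3.3×10⁻¹³ M

The threshold for precipitation is Q = Ksp.
BiI₃(s) ⇌ Bi³⁺(aq) + 3 I⁻(aq)
Ksp = [Bi³⁺][I⁻]^3 = [Bi³⁺](1.2×10⁻²)^3
[Bi³⁺] = 5.7×10⁻¹⁹ / (1.2×10⁻²)^3 = 3.3×10⁻¹³
[Bi³⁺] = 3.3×10⁻¹³ M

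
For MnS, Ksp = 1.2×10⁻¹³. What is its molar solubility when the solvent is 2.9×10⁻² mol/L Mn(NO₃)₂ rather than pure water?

MnS(s) ⇌ Mn²⁺(aq) + S²⁻(aq)
With Mn²⁺ already at 2.9×10⁻² mol/L and s small, take [Mn²⁺] ≈ 2.9×10⁻² mol/L and [S²⁻] = s.
Ksp = [Mn²⁺][S²⁻] = (2.9×10⁻²)s
s = 1.2×10⁻¹³ / (2.9×10⁻²) = 4.1×10⁻¹²
s = 4.1×10⁻¹² mol/L

4.1×10⁻¹² M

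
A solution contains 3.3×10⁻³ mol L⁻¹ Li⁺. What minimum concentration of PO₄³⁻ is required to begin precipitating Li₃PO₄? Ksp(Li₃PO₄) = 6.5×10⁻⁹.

Each salt precipitates once Q = Ksp for that salt.
Li₃PO₄(s) ⇌ 3 Li⁺(aq) + PO₄³⁻(aq)
Ksp = [Li⁺]^3[PO₄³⁻] = [PO₄³⁻](3.3×10⁻³)^3
[PO₄³⁻] = 6.5×10⁻⁹ / (3.3×10⁻³)^3 = 0.18
[PO₄³⁻] = 0.18 mol L⁻¹

0.18 M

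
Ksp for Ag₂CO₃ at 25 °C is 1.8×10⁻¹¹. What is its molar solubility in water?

Ag₂CO₃(s) ⇌ 2 Ag⁺(aq) + CO₃²⁻(aq)
With molar solubility s: [Ag⁺] = 2s, [CO₃²⁻] = s.
Ksp = [Ag⁺]^2[CO₃²⁻] = (2s)^2 · s = 4s^3
4s^3 = 1.8×10⁻¹¹  ⇒  s^3 = 4.5×10⁻¹²
Taking the 3rd root, s = 1.7×10⁻⁴ M.

1.7×10⁻⁴ M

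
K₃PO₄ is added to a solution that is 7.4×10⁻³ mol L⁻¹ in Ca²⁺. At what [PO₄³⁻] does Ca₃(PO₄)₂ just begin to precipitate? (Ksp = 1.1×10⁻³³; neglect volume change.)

5.2×10⁻¹⁴ M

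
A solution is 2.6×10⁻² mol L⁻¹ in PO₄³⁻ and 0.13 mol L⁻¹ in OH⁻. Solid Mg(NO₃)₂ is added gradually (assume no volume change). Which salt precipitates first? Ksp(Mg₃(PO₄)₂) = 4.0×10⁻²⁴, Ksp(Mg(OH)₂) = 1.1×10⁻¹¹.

Mg(OH)₂

Precipitation of each salt begins when its ion product equals Ksp.
For Mg₃(PO₄)₂: [Mg²⁺] = (Ksp/[PO₄³⁻]^2)^(1/3) = 1.8×10⁻⁷ mol L⁻¹
For Mg(OH)₂: [Mg²⁺] = (Ksp/[OH⁻]^2) = 6.5×10⁻¹⁰ mol L⁻¹
Mg(OH)₂ requires the lower [Mg²⁺], so it precipitates first.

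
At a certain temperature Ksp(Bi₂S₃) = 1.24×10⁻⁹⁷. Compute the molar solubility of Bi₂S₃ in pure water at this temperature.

1.63×10⁻²⁰ M

Bi₂S₃(s) ⇌ 2 Bi³⁺(aq) + 3 S²⁻(aq)
Let s be the molar solubility. Then [Bi³⁺] = 2s and [S²⁻] = 3s.
Ksp = [Bi³⁺]^2[S²⁻]^3 = (2s)^2 · (3s)^3 = 108s^5
108s^5 = 1.24×10⁻⁹⁷  ⇒  s^5 = 1.15×10⁻⁹⁹
s = (1.15×10⁻⁹⁹)^(1/5) = 1.63×10⁻²⁰ mol/L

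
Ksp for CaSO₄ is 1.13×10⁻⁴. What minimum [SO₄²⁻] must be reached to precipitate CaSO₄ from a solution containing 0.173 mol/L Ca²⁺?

The threshold for precipitation is Q = Ksp.
CaSO₄(s) ⇌ Ca²⁺(aq) + SO₄²⁻(aq)
Ksp = [Ca²⁺][SO₄²⁻] = [SO₄²⁻](0.173)
[SO₄²⁻] = 1.13×10⁻⁴ / (0.173) = 6.53×10⁻⁴
[SO₄²⁻] = 6.53×10⁻⁴ mol/L

6.53×10⁻⁴ M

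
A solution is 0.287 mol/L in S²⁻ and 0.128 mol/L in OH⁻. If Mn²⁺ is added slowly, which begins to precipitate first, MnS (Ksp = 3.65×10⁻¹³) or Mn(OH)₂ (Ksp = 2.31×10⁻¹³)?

Precipitation of each salt begins when its ion product equals Ksp.
For MnS: [Mn²⁺] = (Ksp/[S²⁻]) = 1.27×10⁻¹² mol/L
For Mn(OH)₂: [Mn²⁺] = (Ksp/[OH⁻]^2) = 1.41×10⁻¹¹ mol/L
The smaller threshold [Mn²⁺] is reached first, so MnS precipitates first.

MnS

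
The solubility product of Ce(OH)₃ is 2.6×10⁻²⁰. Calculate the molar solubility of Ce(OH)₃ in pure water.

5.6×10⁻⁶ M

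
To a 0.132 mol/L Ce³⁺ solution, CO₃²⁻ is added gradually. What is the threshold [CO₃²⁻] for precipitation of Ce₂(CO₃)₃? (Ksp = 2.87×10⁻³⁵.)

Precipitation of each salt begins when its ion product equals Ksp.
Ce₂(CO₃)₃(s) ⇌ 2 Ce³⁺(aq) + 3 CO₃²⁻(aq)
Ksp = [Ce³⁺]^2[CO₃²⁻]^3 = [CO₃²⁻]^3(0.132)^2
[CO₃²⁻]^3 = 2.87×10⁻³⁵ / (0.132)^2 = 1.65×10⁻³³
[CO₃²⁻] = 1.18×10⁻¹¹ mol/L

1.18×10⁻¹¹ M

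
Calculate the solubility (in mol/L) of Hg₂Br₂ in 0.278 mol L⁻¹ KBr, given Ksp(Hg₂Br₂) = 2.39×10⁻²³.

Hg₂Br₂(s) ⇌ Hg₂²⁺(aq) + 2 Br⁻(aq)
The solution already contains Br⁻ at 0.278 mol L⁻¹. Let s be the molar solubility of Hg₂Br₂.
[Br⁻] ≈ 0.278 mol L⁻¹ (common ion dominates); [Hg₂²⁺] = s.
Ksp = [Hg₂²⁺][Br⁻]^2 = s(0.278)^2
s = 2.39×10⁻²³ / (0.278)^2 = 3.09×10⁻²²
s = 3.09×10⁻²² mol L⁻¹

3.09×10⁻²² M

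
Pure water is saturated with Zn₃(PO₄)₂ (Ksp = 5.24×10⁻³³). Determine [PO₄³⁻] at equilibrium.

Zn₃(PO₄)₂(s) ⇌ 3 Zn²⁺(aq) + 2 PO₄³⁻(aq)
If s mol/L of Zn₃(PO₄)₂ dissolves, [Zn²⁺] = 3s and [PO₄³⁻] = 2s.
Ksp = [Zn²⁺]^3[PO₄³⁻]^2 = (3s)^3 · (2s)^2 = 108s^5 = 5.24×10⁻³³
s = 1.37×10⁻⁷ mol/L
[PO₄³⁻] = 2s = 2.74×10⁻⁷ mol/L

2.74×10⁻⁷ M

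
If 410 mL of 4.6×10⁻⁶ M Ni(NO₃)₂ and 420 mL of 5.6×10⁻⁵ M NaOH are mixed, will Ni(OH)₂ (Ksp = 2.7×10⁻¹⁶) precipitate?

After mixing, V = 410 mL + 420 mL = 830 mL.
[Ni²⁺] = (4.6×10⁻⁶)(410)/830 = 2.3×10⁻⁶ M
[OH⁻] = (5.6×10⁻⁵)(420)/830 = 2.8×10⁻⁵ M
Q = [Ni²⁺][OH⁻]^2 = 1.8×10⁻¹⁵
Because Q > Ksp (1.8×10⁻¹⁵ vs 2.7×10⁻¹⁶), a precipitate of Ni(OH)₂ forms.

Yes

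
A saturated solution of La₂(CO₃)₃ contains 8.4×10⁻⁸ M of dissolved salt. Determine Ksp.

Ksp = 4.5×10⁻³⁴

La₂(CO₃)₃(s) ⇌ 2 La³⁺(aq) + 3 CO₃²⁻(aq)
For each mole of La₂(CO₃)₃ that dissolves per liter, [La³⁺] = 2s and [CO₃²⁻] = 3s; let s denote this solubility.
Ksp = [La³⁺]^2[CO₃²⁻]^3 = (2s)^2 · (3s)^3 = 108s^5
Ksp = 108 × (8.4×10⁻⁸)^5 = 4.5×10⁻³⁴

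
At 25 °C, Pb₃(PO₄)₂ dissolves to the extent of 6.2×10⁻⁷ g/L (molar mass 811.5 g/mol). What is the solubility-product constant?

Molar solubility s = (6.2×10⁻⁷ g/L) / (811.5 g/mol) = 7.640×10⁻¹⁰ mol/L
Pb₃(PO₄)₂(s) ⇌ 3 Pb²⁺(aq) + 2 PO₄³⁻(aq)
Call the molar solubility s, so that [Pb²⁺] = 3s and [PO₄³⁻] = 2s.
Ksp = [Pb²⁺]^3[PO₄³⁻]^2 = (3s)^3 · (2s)^2 = 108s^5
Ksp = 108 × (7.640×10⁻¹⁰)^5 = 2.8×10⁻⁴⁴

Ksp = 2.8×10⁻⁴⁴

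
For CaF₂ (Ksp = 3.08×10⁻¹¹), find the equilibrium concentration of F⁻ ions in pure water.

3.95×10⁻⁴ M

CaF₂(s) ⇌ Ca²⁺(aq) + 2 F⁻(aq)
Call the molar solubility s, so that [Ca²⁺] = s and [F⁻] = 2s.
Ksp = [Ca²⁺][F⁻]^2 = s · (2s)^2 = 4s^3 = 3.08×10⁻¹¹
s = 1.97×10⁻⁴ mol L⁻¹
[F⁻] = 2s = 3.95×10⁻⁴ mol L⁻¹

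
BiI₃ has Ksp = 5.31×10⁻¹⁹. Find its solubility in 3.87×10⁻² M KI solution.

BiI₃(s) ⇌ Bi³⁺(aq) + 3 I⁻(aq)
I⁻ is already present at 3.87×10⁻² M. If s mol/L of BiI₃ dissolves, [Bi³⁺] = s while [I⁻] ≈ 3.87×10⁻² M.
Ksp = [Bi³⁺][I⁻]^3 = s(3.87×10⁻²)^3
s = 5.31×10⁻¹⁹ / (3.87×10⁻²)^3 = 9.16×10⁻¹⁵
s = 9.16×10⁻¹⁵ M

9.16×10⁻¹⁵ M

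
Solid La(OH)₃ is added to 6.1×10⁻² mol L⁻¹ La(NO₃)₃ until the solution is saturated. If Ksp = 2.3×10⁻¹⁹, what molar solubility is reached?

5.2×10⁻⁷ M

La(OH)₃(s) ⇌ La³⁺(aq) + 3 OH⁻(aq)
The solution already contains La³⁺ at 6.1×10⁻² mol L⁻¹. Let s be the molar solubility of La(OH)₃.
[La³⁺] ≈ 6.1×10⁻² mol L⁻¹ (common ion dominates); [OH⁻] = 3s.
Ksp = [La³⁺][OH⁻]^3 = (6.1×10⁻²)(3s)^3
(3s)^3 = 2.3×10⁻¹⁹ / (6.1×10⁻²) = 3.8×10⁻¹⁸
s = 5.2×10⁻⁷ mol L⁻¹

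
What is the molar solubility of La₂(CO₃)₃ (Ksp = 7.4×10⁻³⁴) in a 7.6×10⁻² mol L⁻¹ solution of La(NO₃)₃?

1.7×10⁻¹¹ M

La₂(CO₃)₃(s) ⇌ 2 La³⁺(aq) + 3 CO₃²⁻(aq)
La³⁺ is already present at 7.6×10⁻² mol L⁻¹. If s mol/L of La₂(CO₃)₃ dissolves, [CO₃²⁻] = 3s while [La³⁺] ≈ 7.6×10⁻² mol L⁻¹.
Ksp = [La³⁺]^2[CO₃²⁻]^3 = (7.6×10⁻²)^2(3s)^3
(3s)^3 = 7.4×10⁻³⁴ / (7.6×10⁻²)^2 = 1.3×10⁻³¹
s = 1.7×10⁻¹¹ mol L⁻¹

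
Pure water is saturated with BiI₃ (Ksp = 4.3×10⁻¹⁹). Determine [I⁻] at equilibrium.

BiI₃(s) ⇌ Bi³⁺(aq) + 3 I⁻(aq)
If s mol/L of BiI₃ dissolves, [Bi³⁺] = s and [I⁻] = 3s.
Ksp = [Bi³⁺][I⁻]^3 = s · (3s)^3 = 27s^4 = 4.3×10⁻¹⁹
s = 1.1×10⁻⁵ M
[I⁻] = 3s = 3.4×10⁻⁵ M

3.4×10⁻⁵ M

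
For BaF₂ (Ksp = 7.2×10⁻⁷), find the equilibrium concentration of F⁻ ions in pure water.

1.1×10⁻² M

BaF₂(s) ⇌ Ba²⁺(aq) + 2 F⁻(aq)
Call the molar solubility s, so that [Ba²⁺] = s and [F⁻] = 2s.
Ksp = [Ba²⁺][F⁻]^2 = s · (2s)^2 = 4s^3 = 7.2×10⁻⁷
s = 5.6×10⁻³ mol L⁻¹
[F⁻] = 2s = 1.1×10⁻² mol L⁻¹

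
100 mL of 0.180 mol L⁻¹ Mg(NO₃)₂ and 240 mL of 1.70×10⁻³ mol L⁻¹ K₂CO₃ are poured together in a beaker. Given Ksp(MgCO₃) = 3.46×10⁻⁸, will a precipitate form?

Yes

The combined volume is 340 mL.
[Mg²⁺] = (0.180)(100)/340 = 5.29×10⁻² mol L⁻¹
[CO₃²⁻] = (1.70×10⁻³)(240)/340 = 1.20×10⁻³ mol L⁻¹
Q = [Mg²⁺][CO₃²⁻] = 6.35×10⁻⁵
Q = 6.35×10⁻⁵ > Ksp = 3.46×10⁻⁸, so the solution is supersaturated and MgCO₃ precipitates.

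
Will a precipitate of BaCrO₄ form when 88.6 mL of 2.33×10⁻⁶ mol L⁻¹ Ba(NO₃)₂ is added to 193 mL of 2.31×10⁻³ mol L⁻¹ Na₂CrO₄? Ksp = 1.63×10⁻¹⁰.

Yes

The combined volume is 281.6 mL.
[Ba²⁺] = (2.33×10⁻⁶)(88.6)/281.6 = 7.33×10⁻⁷ mol L⁻¹
[CrO₄²⁻] = (2.31×10⁻³)(193)/281.6 = 1.58×10⁻³ mol L⁻¹
Q = [Ba²⁺][CrO₄²⁻] = 1.16×10⁻⁹
Because Q > Ksp (1.16×10⁻⁹ vs 1.63×10⁻¹⁰), a precipitate of BaCrO₄ forms.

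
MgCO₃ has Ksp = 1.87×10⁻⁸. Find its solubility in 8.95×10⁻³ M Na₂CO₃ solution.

2.09×10⁻⁶ M

MgCO₃(s) ⇌ Mg²⁺(aq) + CO₃²⁻(aq)
The solution already contains CO₃²⁻ at 8.95×10⁻³ M. Let s be the molar solubility of MgCO₃.
[CO₃²⁻] ≈ 8.95×10⁻³ M (common ion dominates); [Mg²⁺] = s.
Ksp = [Mg²⁺][CO₃²⁻] = s(8.95×10⁻³)
s = 1.87×10⁻⁸ / (8.95×10⁻³) = 2.09×10⁻⁶
s = 2.09×10⁻⁶ M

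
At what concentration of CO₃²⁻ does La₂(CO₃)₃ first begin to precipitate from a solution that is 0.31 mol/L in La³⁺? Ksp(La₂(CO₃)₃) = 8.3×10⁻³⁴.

A salt starts to precipitate once the ion product Q reaches its Ksp.
La₂(CO₃)₃(s) ⇌ 2 La³⁺(aq) + 3 CO₃²⁻(aq)
Ksp = [La³⁺]^2[CO₃²⁻]^3 = [CO₃²⁻]^3(0.31)^2
[CO₃²⁻]^3 = 8.3×10⁻³⁴ / (0.31)^2 = 8.6×10⁻³³
[CO₃²⁻] = 2.1×10⁻¹¹ mol/L

2.1×10⁻¹¹ M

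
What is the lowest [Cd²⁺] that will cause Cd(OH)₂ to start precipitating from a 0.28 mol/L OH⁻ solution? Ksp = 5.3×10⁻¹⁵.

6.8×10⁻¹⁴ M

The threshold for precipitation is Q = Ksp.
Cd(OH)₂(s) ⇌ Cd²⁺(aq) + 2 OH⁻(aq)
Ksp = [Cd²⁺][OH⁻]^2 = [Cd²⁺](0.28)^2
[Cd²⁺] = 5.3×10⁻¹⁵ / (0.28)^2 = 6.8×10⁻¹⁴
[Cd²⁺] = 6.8×10⁻¹⁴ mol/L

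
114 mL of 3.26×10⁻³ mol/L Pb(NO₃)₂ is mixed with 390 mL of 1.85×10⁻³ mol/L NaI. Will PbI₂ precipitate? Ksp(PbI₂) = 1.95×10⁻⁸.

No

After mixing, V = 114 mL + 390 mL = 504 mL.
[Pb²⁺] = (3.26×10⁻³)(114)/504 = 7.37×10⁻⁴ mol/L
[I⁻] = (1.85×10⁻³)(390)/504 = 1.43×10⁻³ mol/L
Q = [Pb²⁺][I⁻]^2 = 1.51×10⁻⁹
Q < Ksp (1.51×10⁻⁹ vs 1.95×10⁻⁸); the solution remains unsaturated and no precipitate forms.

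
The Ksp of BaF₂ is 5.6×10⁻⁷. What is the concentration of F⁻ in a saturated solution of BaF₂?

BaF₂(s) ⇌ Ba²⁺(aq) + 2 F⁻(aq)
For each mole of BaF₂ that dissolves per liter, [Ba²⁺] = s and [F⁻] = 2s; let s denote this solubility.
Ksp = [Ba²⁺][F⁻]^2 = s · (2s)^2 = 4s^3 = 5.6×10⁻⁷
s = 5.2×10⁻³ mol/L
[F⁻] = 2s = 1.0×10⁻² mol/L

1.0×10⁻² M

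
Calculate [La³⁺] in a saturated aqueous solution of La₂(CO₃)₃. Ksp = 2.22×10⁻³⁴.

La₂(CO₃)₃(s) ⇌ 2 La³⁺(aq) + 3 CO₃²⁻(aq)
Call the molar solubility s, so that [La³⁺] = 2s and [CO₃²⁻] = 3s.
Ksp = [La³⁺]^2[CO₃²⁻]^3 = (2s)^2 · (3s)^3 = 108s^5 = 2.22×10⁻³⁴
s = 7.29×10⁻⁸ M
[La³⁺] = 2s = 1.46×10⁻⁷ M

1.46×10⁻⁷ M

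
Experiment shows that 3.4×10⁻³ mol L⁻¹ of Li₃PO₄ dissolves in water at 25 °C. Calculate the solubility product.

Li₃PO₄(s) ⇌ 3 Li⁺(aq) + PO₄³⁻(aq)
With molar solubility s: [Li⁺] = 3s, [PO₄³⁻] = s.
Ksp = [Li⁺]^3[PO₄³⁻] = (3s)^3 · s = 27s^4
Ksp = 27 × (3.4×10⁻³)^4 = 3.6×10⁻⁹

Ksp = 3.6×10⁻⁹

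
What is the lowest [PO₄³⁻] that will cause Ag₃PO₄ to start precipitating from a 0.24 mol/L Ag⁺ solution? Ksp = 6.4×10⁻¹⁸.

The threshold for precipitation is Q = Ksp.
Ag₃PO₄(s) ⇌ 3 Ag⁺(aq) + PO₄³⁻(aq)
Ksp = [Ag⁺]^3[PO₄³⁻] = [PO₄³⁻](0.24)^3
[PO₄³⁻] = 6.4×10⁻¹⁸ / (0.24)^3 = 4.6×10⁻¹⁶
[PO₄³⁻] = 4.6×10⁻¹⁶ mol/L

4.6×10⁻¹⁶ M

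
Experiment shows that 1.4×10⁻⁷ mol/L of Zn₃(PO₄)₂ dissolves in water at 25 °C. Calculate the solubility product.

Ksp = 5.8×10⁻³³

Zn₃(PO₄)₂(s) ⇌ 3 Zn²⁺(aq) + 2 PO₄³⁻(aq)
Call the molar solubility s, so that [Zn²⁺] = 3s and [PO₄³⁻] = 2s.
Ksp = [Zn²⁺]^3[PO₄³⁻]^2 = (3s)^3 · (2s)^2 = 108s^5
Ksp = 108 × (1.4×10⁻⁷)^5 = 5.8×10⁻³³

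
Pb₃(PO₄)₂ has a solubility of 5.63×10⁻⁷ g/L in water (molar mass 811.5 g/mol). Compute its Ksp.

s = (5.63×10⁻⁷ g L⁻¹)/(811.5 g mol⁻¹) = 6.9378×10⁻¹⁰ M
Pb₃(PO₄)₂(s) ⇌ 3 Pb²⁺(aq) + 2 PO₄³⁻(aq)
With molar solubility s: [Pb²⁺] = 3s, [PO₄³⁻] = 2s.
Ksp = [Pb²⁺]^3[PO₄³⁻]^2 = (3s)^3 · (2s)^2 = 108s^5
Ksp = 108 × (6.9378×10⁻¹⁰)^5 = 1.74×10⁻⁴⁴

Ksp = 1.74×10⁻⁴⁴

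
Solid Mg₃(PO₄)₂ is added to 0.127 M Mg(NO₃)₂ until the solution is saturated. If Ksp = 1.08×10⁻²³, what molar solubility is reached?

Mg₃(PO₄)₂(s) ⇌ 3 Mg²⁺(aq) + 2 PO₄³⁻(aq)
Let s be the solubility of Mg₃(PO₄)₂ here. The common ion gives [Mg²⁺] ≈ 0.127 M, and [PO₄³⁻] = 2s.
Ksp = [Mg²⁺]^3[PO₄³⁻]^2 = (0.127)^3(2s)^2
(2s)^2 = 1.08×10⁻²³ / (0.127)^3 = 5.27×10⁻²¹
s = 3.63×10⁻¹¹ M

3.63×10⁻¹¹ M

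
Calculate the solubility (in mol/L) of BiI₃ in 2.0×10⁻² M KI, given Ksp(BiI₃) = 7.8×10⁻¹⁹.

9.8×10⁻¹⁴ M

BiI₃(s) ⇌ Bi³⁺(aq) + 3 I⁻(aq)
I⁻ is already present at 2.0×10⁻² M. If s mol/L of BiI₃ dissolves, [Bi³⁺] = s while [I⁻] ≈ 2.0×10⁻² M.
Ksp = [Bi³⁺][I⁻]^3 = s(2.0×10⁻²)^3
s = 7.8×10⁻¹⁹ / (2.0×10⁻²)^3 = 9.8×10⁻¹⁴
s = 9.8×10⁻¹⁴ M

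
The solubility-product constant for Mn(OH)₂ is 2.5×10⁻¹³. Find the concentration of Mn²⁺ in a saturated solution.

4.0×10⁻⁵ M

Mn(OH)₂(s) ⇌ Mn²⁺(aq) + 2 OH⁻(aq)
For each mole of Mn(OH)₂ that dissolves per liter, [Mn²⁺] = s and [OH⁻] = 2s; let s denote this solubility.
Ksp = [Mn²⁺][OH⁻]^2 = s · (2s)^2 = 4s^3 = 2.5×10⁻¹³
s = 4.0×10⁻⁵ mol L⁻¹
[Mn²⁺] = s = 4.0×10⁻⁵ mol L⁻¹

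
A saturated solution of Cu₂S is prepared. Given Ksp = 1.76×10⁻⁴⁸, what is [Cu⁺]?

Cu₂S(s) ⇌ 2 Cu⁺(aq) + S²⁻(aq)
Call the molar solubility s, so that [Cu⁺] = 2s and [S²⁻] = s.
Ksp = [Cu⁺]^2[S²⁻] = (2s)^2 · s = 4s^3 = 1.76×10⁻⁴⁸
s = 7.61×10⁻¹⁷ mol/L
[Cu⁺] = 2s = 1.52×10⁻¹⁶ mol/L

1.52×10⁻¹⁶ M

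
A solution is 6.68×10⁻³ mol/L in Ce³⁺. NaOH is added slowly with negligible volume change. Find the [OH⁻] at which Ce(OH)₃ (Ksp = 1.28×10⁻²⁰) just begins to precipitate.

A salt starts to precipitate once the ion product Q reaches its Ksp.
Ce(OH)₃(s) ⇌ Ce³⁺(aq) + 3 OH⁻(aq)
Ksp = [Ce³⁺][OH⁻]^3 = [OH⁻]^3(6.68×10⁻³)
[OH⁻]^3 = 1.28×10⁻²⁰ / (6.68×10⁻³) = 1.92×10⁻¹⁸
[OH⁻] = 1.24×10⁻⁶ mol/L

1.24×10⁻⁶ M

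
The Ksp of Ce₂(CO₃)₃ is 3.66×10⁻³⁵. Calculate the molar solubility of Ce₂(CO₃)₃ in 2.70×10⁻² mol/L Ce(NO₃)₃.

Ce₂(CO₃)₃(s) ⇌ 2 Ce³⁺(aq) + 3 CO₃²⁻(aq)
With Ce³⁺ already at 2.70×10⁻² mol/L and s small, take [Ce³⁺] ≈ 2.70×10⁻² mol/L and [CO₃²⁻] = 3s.
Ksp = [Ce³⁺]^2[CO₃²⁻]^3 = (2.70×10⁻²)^2(3s)^3
(3s)^3 = 3.66×10⁻³⁵ / (2.70×10⁻²)^2 = 5.02×10⁻³²
s = 1.23×10⁻¹¹ mol/L

1.23×10⁻¹¹ M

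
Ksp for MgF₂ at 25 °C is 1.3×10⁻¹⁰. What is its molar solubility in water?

MgF₂(s) ⇌ Mg²⁺(aq) + 2 F⁻(aq)
Let s be the molar solubility. Then [Mg²⁺] = s and [F⁻] = 2s.
Ksp = [Mg²⁺][F⁻]^2 = s · (2s)^2 = 4s^3
4s^3 = 1.3×10⁻¹⁰  ⇒  s^3 = 3.3×10⁻¹¹
s = 3.2×10⁻⁴ mol L⁻¹

3.2×10⁻⁴ M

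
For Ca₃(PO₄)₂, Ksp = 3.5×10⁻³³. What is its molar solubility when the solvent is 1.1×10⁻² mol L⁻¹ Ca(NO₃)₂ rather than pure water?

Ca₃(PO₄)₂(s) ⇌ 3 Ca²⁺(aq) + 2 PO₄³⁻(aq)
Let s be the solubility of Ca₃(PO₄)₂ here. The common ion gives [Ca²⁺] ≈ 1.1×10⁻² mol L⁻¹, and [PO₄³⁻] = 2s.
Ksp = [Ca²⁺]^3[PO₄³⁻]^2 = (1.1×10⁻²)^3(2s)^2
(2s)^2 = 3.5×10⁻³³ / (1.1×10⁻²)^3 = 2.6×10⁻²⁷
s = 2.6×10⁻¹⁴ mol L⁻¹

2.6×10⁻¹⁴ M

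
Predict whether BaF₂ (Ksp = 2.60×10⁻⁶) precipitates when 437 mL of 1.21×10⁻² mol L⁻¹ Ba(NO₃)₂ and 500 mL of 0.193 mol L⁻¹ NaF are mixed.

Yes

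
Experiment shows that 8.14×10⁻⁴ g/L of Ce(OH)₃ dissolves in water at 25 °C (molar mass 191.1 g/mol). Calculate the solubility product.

Ksp = 8.89×10⁻²¹

Molar solubility s = (8.14×10⁻⁴ g/L) / (191.1 g/mol) = 4.2595×10⁻⁶ mol/L
Ce(OH)₃(s) ⇌ Ce³⁺(aq) + 3 OH⁻(aq)
Call the molar solubility s, so that [Ce³⁺] = s and [OH⁻] = 3s.
Ksp = [Ce³⁺][OH⁻]^3 = s · (3s)^3 = 27s^4
Ksp = 27 × (4.2595×10⁻⁶)^4 = 8.89×10⁻²¹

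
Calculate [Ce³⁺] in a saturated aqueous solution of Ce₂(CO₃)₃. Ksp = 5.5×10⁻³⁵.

Ce₂(CO₃)₃(s) ⇌ 2 Ce³⁺(aq) + 3 CO₃²⁻(aq)
Let s be the molar solubility. Then [Ce³⁺] = 2s and [CO₃²⁻] = 3s.
Ksp = [Ce³⁺]^2[CO₃²⁻]^3 = (2s)^2 · (3s)^3 = 108s^5 = 5.5×10⁻³⁵
s = 5.5×10⁻⁸ mol L⁻¹
[Ce³⁺] = 2s = 1.1×10⁻⁷ mol L⁻¹

1.1×10⁻⁷ M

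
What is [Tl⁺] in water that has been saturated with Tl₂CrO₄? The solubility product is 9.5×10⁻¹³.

1.2×10⁻⁴ M

Tl₂CrO₄(s) ⇌ 2 Tl⁺(aq) + CrO₄²⁻(aq)
For each mole of Tl₂CrO₄ that dissolves per liter, [Tl⁺] = 2s and [CrO₄²⁻] = s; let s denote this solubility.
Ksp = [Tl⁺]^2[CrO₄²⁻] = (2s)^2 · s = 4s^3 = 9.5×10⁻¹³
s = 6.2×10⁻⁵ M
[Tl⁺] = 2s = 1.2×10⁻⁴ M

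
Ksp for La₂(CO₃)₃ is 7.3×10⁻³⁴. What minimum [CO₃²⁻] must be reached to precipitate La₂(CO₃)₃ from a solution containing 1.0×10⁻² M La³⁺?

1.9×10⁻¹⁰ M

Each salt precipitates once Q = Ksp for that salt.
La₂(CO₃)₃(s) ⇌ 2 La³⁺(aq) + 3 CO₃²⁻(aq)
Ksp = [La³⁺]^2[CO₃²⁻]^3 = [CO₃²⁻]^3(1.0×10⁻²)^2
[CO₃²⁻]^3 = 7.3×10⁻³⁴ / (1.0×10⁻²)^2 = 7.3×10⁻³⁰
[CO₃²⁻] = 1.9×10⁻¹⁰ M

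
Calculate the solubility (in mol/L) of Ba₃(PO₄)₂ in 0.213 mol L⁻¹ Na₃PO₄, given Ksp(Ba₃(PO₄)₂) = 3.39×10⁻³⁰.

Ba₃(PO₄)₂(s) ⇌ 3 Ba²⁺(aq) + 2 PO₄³⁻(aq)
PO₄³⁻ is already present at 0.213 mol L⁻¹. If s mol/L of Ba₃(PO₄)₂ dissolves, [Ba²⁺] = 3s while [PO₄³⁻] ≈ 0.213 mol L⁻¹.
Ksp = [Ba²⁺]^3[PO₄³⁻]^2 = (3s)^3(0.213)^2
(3s)^3 = 3.39×10⁻³⁰ / (0.213)^2 = 7.47×10⁻²⁹
s = 1.40×10⁻¹⁰ mol L⁻¹

1.40×10⁻¹⁰ M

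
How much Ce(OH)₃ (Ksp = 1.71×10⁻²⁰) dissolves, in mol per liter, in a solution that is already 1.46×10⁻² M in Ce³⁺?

3.51×10⁻⁷ M

Ce(OH)₃(s) ⇌ Ce³⁺(aq) + 3 OH⁻(aq)
The solution already contains Ce³⁺ at 1.46×10⁻² M. Let s be the molar solubility of Ce(OH)₃.
[Ce³⁺] ≈ 1.46×10⁻² M (common ion dominates); [OH⁻] = 3s.
Ksp = [Ce³⁺][OH⁻]^3 = (1.46×10⁻²)(3s)^3
(3s)^3 = 1.71×10⁻²⁰ / (1.46×10⁻²) = 1.17×10⁻¹⁸
s = 3.51×10⁻⁷ M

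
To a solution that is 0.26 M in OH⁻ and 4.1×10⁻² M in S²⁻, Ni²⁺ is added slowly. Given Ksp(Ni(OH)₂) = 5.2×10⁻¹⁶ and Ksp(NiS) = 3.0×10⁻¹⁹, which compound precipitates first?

NiS

Each salt precipitates once Q = Ksp for that salt.
For Ni(OH)₂: [Ni²⁺] = (Ksp/[OH⁻]^2) = 7.7×10⁻¹⁵ M
For NiS: [Ni²⁺] = (Ksp/[S²⁻]) = 7.3×10⁻¹⁸ M
Since NiS needs less Ni²⁺ to reach saturation, it precipitates first.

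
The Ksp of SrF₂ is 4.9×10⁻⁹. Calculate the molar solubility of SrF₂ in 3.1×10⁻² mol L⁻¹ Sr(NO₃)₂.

2.0×10⁻⁴ M

SrF₂(s) ⇌ Sr²⁺(aq) + 2 F⁻(aq)
Let s be the solubility of SrF₂ here. The common ion gives [Sr²⁺] ≈ 3.1×10⁻² mol L⁻¹, and [F⁻] = 2s.
Ksp = [Sr²⁺][F⁻]^2 = (3.1×10⁻²)(2s)^2
(2s)^2 = 4.9×10⁻⁹ / (3.1×10⁻²) = 1.6×10⁻⁷
s = 2.0×10⁻⁴ mol L⁻¹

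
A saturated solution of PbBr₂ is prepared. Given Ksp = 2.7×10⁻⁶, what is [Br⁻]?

1.8×10⁻² M

PbBr₂(s) ⇌ Pb²⁺(aq) + 2 Br⁻(aq)
Call the molar solubility s, so that [Pb²⁺] = s and [Br⁻] = 2s.
Ksp = [Pb²⁺][Br⁻]^2 = s · (2s)^2 = 4s^3 = 2.7×10⁻⁶
s = 8.8×10⁻³ mol/L
[Br⁻] = 2s = 1.8×10⁻² mol/L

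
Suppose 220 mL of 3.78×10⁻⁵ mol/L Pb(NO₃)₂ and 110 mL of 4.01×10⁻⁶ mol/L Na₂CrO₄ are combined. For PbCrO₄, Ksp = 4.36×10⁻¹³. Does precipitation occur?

Yes

Total volume after mixing = 220 + 110 = 330 mL.
[Pb²⁺] = (3.78×10⁻⁵)(220)/330 = 2.52×10⁻⁵ mol/L
[CrO₄²⁻] = (4.01×10⁻⁶)(110)/330 = 1.34×10⁻⁶ mol/L
Q = [Pb²⁺][CrO₄²⁻] = 3.37×10⁻¹¹
Because Q > Ksp (3.37×10⁻¹¹ vs 4.36×10⁻¹³), a precipitate of PbCrO₄ forms.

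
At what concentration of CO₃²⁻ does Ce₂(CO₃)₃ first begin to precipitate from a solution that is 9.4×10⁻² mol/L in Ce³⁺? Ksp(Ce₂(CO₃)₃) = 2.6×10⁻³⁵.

The threshold for precipitation is Q = Ksp.
Ce₂(CO₃)₃(s) ⇌ 2 Ce³⁺(aq) + 3 CO₃²⁻(aq)
Ksp = [Ce³⁺]^2[CO₃²⁻]^3 = [CO₃²⁻]^3(9.4×10⁻²)^2
[CO₃²⁻]^3 = 2.6×10⁻³⁵ / (9.4×10⁻²)^2 = 2.9×10⁻³³
[CO₃²⁻] = 1.4×10⁻¹¹ mol/L

1.4×10⁻¹¹ M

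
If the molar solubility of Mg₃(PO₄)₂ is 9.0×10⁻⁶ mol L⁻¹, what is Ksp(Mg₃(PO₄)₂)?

Ksp = 6.4×10⁻²⁴

Mg₃(PO₄)₂(s) ⇌ 3 Mg²⁺(aq) + 2 PO₄³⁻(aq)
If s mol/L of Mg₃(PO₄)₂ dissolves, [Mg²⁺] = 3s and [PO₄³⁻] = 2s.
Ksp = [Mg²⁺]^3[PO₄³⁻]^2 = (3s)^3 · (2s)^2 = 108s^5
Ksp = 108 × (9.0×10⁻⁶)^5 = 6.4×10⁻²⁴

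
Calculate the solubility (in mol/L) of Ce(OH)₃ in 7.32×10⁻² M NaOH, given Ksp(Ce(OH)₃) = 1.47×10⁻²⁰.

Ce(OH)₃(s) ⇌ Ce³⁺(aq) + 3 OH⁻(aq)
The solution already contains OH⁻ at 7.32×10⁻² M. Let s be the molar solubility of Ce(OH)₃.
[OH⁻] ≈ 7.32×10⁻² M (common ion dominates); [Ce³⁺] = s.
Ksp = [Ce³⁺][OH⁻]^3 = s(7.32×10⁻²)^3
s = 1.47×10⁻²⁰ / (7.32×10⁻²)^3 = 3.75×10⁻¹⁷
s = 3.75×10⁻¹⁷ M

3.75×10⁻¹⁷ M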